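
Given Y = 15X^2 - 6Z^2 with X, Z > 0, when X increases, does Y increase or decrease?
Y increases

Taking the partial derivative:
∂Y/∂X = 30X

∂Y/∂X = 30X > 0 (assuming positive values)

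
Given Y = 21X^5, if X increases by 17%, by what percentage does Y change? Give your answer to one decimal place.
119.2%

For Y = 21X^5:
If X → X(1 + 0.17)
Then Y → Y · (1 + 0.17)^5
     ≈ Y · 2.1924

Percentage change = ((1 + 0.17)^5 − 1) × 100% ≈ 119.2%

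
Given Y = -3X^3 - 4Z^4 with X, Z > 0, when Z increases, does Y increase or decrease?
Y decreases

Taking the partial derivative:
∂Y/∂Z = -16Z^3

∂Y/∂Z = -16Z^3 < 0 (assuming positive values)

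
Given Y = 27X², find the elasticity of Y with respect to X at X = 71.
Elasticity = 2

Elasticity = (dY/dX) · (X/Y)

dY/dX = 54·X
At X = 71: dY/dX = 3834, Y = 136107

Elasticity = 3834 · (71 / 136107) = 2

Interpretation: for a small percentage change in X, the percentage change in Y is approximately 2.00 times as large.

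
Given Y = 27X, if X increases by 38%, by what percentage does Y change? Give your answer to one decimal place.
38.0%

For Y = 27X:
If X → X(1 + 0.38)
Then Y → Y · (1 + 0.38)^1
     = Y · 1.3800

Percentage change = ((1 + 0.38)^1 − 1) × 100% = 38.0%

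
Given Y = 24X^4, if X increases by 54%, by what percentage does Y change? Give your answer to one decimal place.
462.4%

For Y = 24X^4:
If X → X(1 + 0.54)
Then Y → Y · (1 + 0.54)^4
     ≈ Y · 5.6245

Percentage change = ((1 + 0.54)^4 − 1) × 100% ≈ 462.4%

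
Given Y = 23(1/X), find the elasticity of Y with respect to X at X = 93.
Elasticity = -1

Elasticity = (dY/dX) · (X/Y)

dY/dX = -23/X²
At X = 93: dY/dX = -23/8649, Y = 23/93

Elasticity = (-23/8649) · (93 / (23/93)) = -1

Interpretation: for a small percentage change in X, the percentage change in Y is approximately -1.00 times as large.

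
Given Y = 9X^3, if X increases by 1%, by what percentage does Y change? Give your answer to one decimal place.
3.0%

For Y = 9X^3:
If X → X(1 + 0.01)
Then Y → Y · (1 + 0.01)^3
     ≈ Y · 1.0303

Percentage change = ((1 + 0.01)^3 − 1) × 100% ≈ 3.0%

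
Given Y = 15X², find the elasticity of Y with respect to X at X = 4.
Elasticity = 2

Elasticity = (dY/dX) · (X/Y)

dY/dX = 30·X
At X = 4: dY/dX = 120, Y = 240

Elasticity = 120 · (4 / 240) = 2

Interpretation: for a small percentage change in X, the percentage change in Y is approximately 2.00 times as large.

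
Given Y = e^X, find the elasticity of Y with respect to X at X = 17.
Elasticity = 17

Elasticity = (dY/dX) · (X/Y)

dY/dX = e^X
At X = 17: dY/dX = e^17, Y = e^17

Elasticity = (e^17) · (17 / (e^17)) = 17

Interpretation: for a small percentage change in X, the percentage change in Y is approximately 17.00 times as large.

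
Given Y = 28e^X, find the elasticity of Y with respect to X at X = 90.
Elasticity = 90

Elasticity = (dY/dX) · (X/Y)

dY/dX = 28·e^X
At X = 90: dY/dX = 28·e^90, Y = 28·e^90

Elasticity = (28·e^90) · (90 / (28·e^90)) = 90

Interpretation: for a small percentage change in X, the percentage change in Y is approximately 90.00 times as large.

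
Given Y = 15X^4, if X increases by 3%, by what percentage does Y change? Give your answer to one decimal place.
12.6%

For Y = 15X^4:
If X → X(1 + 0.03)
Then Y → Y · (1 + 0.03)^4
     ≈ Y · 1.1255

Percentage change = ((1 + 0.03)^4 − 1) × 100% ≈ 12.6%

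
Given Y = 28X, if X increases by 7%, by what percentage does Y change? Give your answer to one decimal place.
7.0%

For Y = 28X:
If X → X(1 + 0.07)
Then Y → Y · (1 + 0.07)^1
     = Y · 1.0700

Percentage change = ((1 + 0.07)^1 − 1) × 100% = 7.0%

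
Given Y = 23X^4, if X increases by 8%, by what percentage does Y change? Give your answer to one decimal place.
36.0%

For Y = 23X^4:
If X → X(1 + 0.08)
Then Y → Y · (1 + 0.08)^4
     ≈ Y · 1.3605

Percentage change = ((1 + 0.08)^4 − 1) × 100% ≈ 36.0%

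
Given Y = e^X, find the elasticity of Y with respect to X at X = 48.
Elasticity = 48

Elasticity = (dY/dX) · (X/Y)

dY/dX = e^X
At X = 48: dY/dX = e^48, Y = e^48

Elasticity = (e^48) · (48 / (e^48)) = 48

Interpretation: for a small percentage change in X, the percentage change in Y is approximately 48.00 times as large.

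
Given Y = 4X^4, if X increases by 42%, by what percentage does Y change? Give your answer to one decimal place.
306.6%

For Y = 4X^4:
If X → X(1 + 0.42)
Then Y → Y · (1 + 0.42)^4
     ≈ Y · 4.0659

Percentage change = ((1 + 0.42)^4 − 1) × 100% ≈ 306.6%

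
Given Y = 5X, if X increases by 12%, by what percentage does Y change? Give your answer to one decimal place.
12.0%

For Y = 5X:
If X → X(1 + 0.12)
Then Y → Y · (1 + 0.12)^1
     = Y · 1.1200

Percentage change = ((1 + 0.12)^1 − 1) × 100% = 12.0%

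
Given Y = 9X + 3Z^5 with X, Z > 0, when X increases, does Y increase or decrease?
Y increases

Taking the partial derivative:
∂Y/∂X = 9

∂Y/∂X = 9 > 0 (assuming positive values)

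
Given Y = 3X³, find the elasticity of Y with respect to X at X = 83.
Elasticity = 3

Elasticity = (dY/dX) · (X/Y)

dY/dX = 9·X²
At X = 83: dY/dX = 62001, Y = 1715361

Elasticity = 62001 · (83 / 1715361) = 3

Interpretation: for a small percentage change in X, the percentage change in Y is approximately 3.00 times as large.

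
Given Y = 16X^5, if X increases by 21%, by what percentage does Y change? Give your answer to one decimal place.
159.4%

For Y = 16X^5:
If X → X(1 + 0.21)
Then Y → Y · (1 + 0.21)^5
     ≈ Y · 2.5937

Percentage change = ((1 + 0.21)^5 − 1) × 100% ≈ 159.4%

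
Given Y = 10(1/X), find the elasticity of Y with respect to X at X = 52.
Elasticity = -1

Elasticity = (dY/dX) · (X/Y)

dY/dX = -10/X²
At X = 52: dY/dX = -5/1352, Y = 5/26

Elasticity = (-5/1352) · (52 / (5/26)) = -1

Interpretation: for a small percentage change in X, the percentage change in Y is approximately -1.00 times as large.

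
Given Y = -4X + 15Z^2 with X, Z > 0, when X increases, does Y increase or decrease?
Y decreases

Taking the partial derivative:
∂Y/∂X = -4

∂Y/∂X = -4 < 0 (assuming positive values)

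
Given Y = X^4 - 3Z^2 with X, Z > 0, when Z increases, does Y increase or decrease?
Y decreases

Taking the partial derivative:
∂Y/∂Z = -6Z

∂Y/∂Z = -6Z < 0 (assuming positive values)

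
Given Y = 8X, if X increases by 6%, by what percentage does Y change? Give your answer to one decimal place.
6.0%

For Y = 8X:
If X → X(1 + 0.06)
Then Y → Y · (1 + 0.06)^1
     = Y · 1.0600

Percentage change = ((1 + 0.06)^1 − 1) × 100% = 6.0%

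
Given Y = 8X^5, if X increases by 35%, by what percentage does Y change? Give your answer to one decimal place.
348.4%

For Y = 8X^5:
If X → X(1 + 0.35)
Then Y → Y · (1 + 0.35)^5
     ≈ Y · 4.4840

Percentage change = ((1 + 0.35)^5 − 1) × 100% ≈ 348.4%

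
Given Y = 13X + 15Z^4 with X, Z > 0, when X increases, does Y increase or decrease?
Y increases

Taking the partial derivative:
∂Y/∂X = 13

∂Y/∂X = 13 > 0 (assuming positive values)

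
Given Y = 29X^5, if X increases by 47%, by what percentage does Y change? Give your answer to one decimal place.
586.4%

For Y = 29X^5:
If X → X(1 + 0.47)
Then Y → Y · (1 + 0.47)^5
     ≈ Y · 6.8641

Percentage change = ((1 + 0.47)^5 − 1) × 100% ≈ 586.4%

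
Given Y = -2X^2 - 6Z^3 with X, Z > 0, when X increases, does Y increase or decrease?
Y decreases

Taking the partial derivative:
∂Y/∂X = -4X

∂Y/∂X = -4X < 0 (assuming positive values)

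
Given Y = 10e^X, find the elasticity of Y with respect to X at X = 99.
Elasticity = 99

Elasticity = (dY/dX) · (X/Y)

dY/dX = 10·e^X
At X = 99: dY/dX = 10·e^99, Y = 10·e^99

Elasticity = (10·e^99) · (99 / (10·e^99)) = 99

Interpretation: for a small percentage change in X, the percentage change in Y is approximately 99.00 times as large.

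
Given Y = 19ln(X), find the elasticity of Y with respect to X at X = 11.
Elasticity = 1/ln(11) ≈ 0.4170

Elasticity = (dY/dX) · (X/Y)

dY/dX = 19/X
At X = 11: dY/dX = 19/11, Y = 19·ln(11)

Elasticity = (19/11) · (11 / (19·ln(11))) = 1/ln(11) ≈ 0.4170

Interpretation: for a small percentage change in X, the percentage change in Y is approximately 0.42 times as large.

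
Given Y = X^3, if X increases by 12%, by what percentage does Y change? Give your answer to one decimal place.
40.5%

For Y = X^3:
If X → X(1 + 0.12)
Then Y → Y · (1 + 0.12)^3
     ≈ Y · 1.4049

Percentage change = ((1 + 0.12)^3 − 1) × 100% ≈ 40.5%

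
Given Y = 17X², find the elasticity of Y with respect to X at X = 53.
Elasticity = 2

Elasticity = (dY/dX) · (X/Y)

dY/dX = 34·X
At X = 53: dY/dX = 1802, Y = 47753

Elasticity = 1802 · (53 / 47753) = 2

Interpretation: for a small percentage change in X, the percentage change in Y is approximately 2.00 times as large.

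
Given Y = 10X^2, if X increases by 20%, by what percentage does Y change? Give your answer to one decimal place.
44.0%

For Y = 10X^2:
If X → X(1 + 0.2)
Then Y → Y · (1 + 0.2)^2
     = Y · 1.4400

Percentage change = ((1 + 0.2)^2 − 1) × 100% = 44.0%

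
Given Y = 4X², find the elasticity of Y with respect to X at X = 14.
Elasticity = 2

Elasticity = (dY/dX) · (X/Y)

dY/dX = 8·X
At X = 14: dY/dX = 112, Y = 784

Elasticity = 112 · (14 / 784) = 2

Interpretation: for a small percentage change in X, the percentage change in Y is approximately 2.00 times as large.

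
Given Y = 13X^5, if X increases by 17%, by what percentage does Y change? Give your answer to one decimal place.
119.2%

For Y = 13X^5:
If X → X(1 + 0.17)
Then Y → Y · (1 + 0.17)^5
     ≈ Y · 2.1924

Percentage change = ((1 + 0.17)^5 − 1) × 100% ≈ 119.2%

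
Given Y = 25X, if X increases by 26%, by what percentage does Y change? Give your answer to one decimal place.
26.0%

For Y = 25X:
If X → X(1 + 0.26)
Then Y → Y · (1 + 0.26)^1
     = Y · 1.2600

Percentage change = ((1 + 0.26)^1 − 1) × 100% = 26.0%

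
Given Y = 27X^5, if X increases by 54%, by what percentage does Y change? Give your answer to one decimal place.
766.2%

For Y = 27X^5:
If X → X(1 + 0.54)
Then Y → Y · (1 + 0.54)^5
     ≈ Y · 8.6617

Percentage change = ((1 + 0.54)^5 − 1) × 100% ≈ 766.2%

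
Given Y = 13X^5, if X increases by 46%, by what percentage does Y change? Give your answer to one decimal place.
563.4%

For Y = 13X^5:
If X → X(1 + 0.46)
Then Y → Y · (1 + 0.46)^5
     ≈ Y · 6.6338

Percentage change = ((1 + 0.46)^5 − 1) × 100% ≈ 563.4%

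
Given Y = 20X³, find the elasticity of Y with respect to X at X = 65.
Elasticity = 3

Elasticity = (dY/dX) · (X/Y)

dY/dX = 60·X²
At X = 65: dY/dX = 253500, Y = 5492500

Elasticity = 253500 · (65 / 5492500) = 3

Interpretation: for a small percentage change in X, the percentage change in Y is approximately 3.00 times as large.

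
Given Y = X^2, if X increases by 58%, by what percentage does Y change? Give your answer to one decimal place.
149.6%

For Y = X^2:
If X → X(1 + 0.58)
Then Y → Y · (1 + 0.58)^2
     = Y · 2.4964

Percentage change = ((1 + 0.58)^2 − 1) × 100% ≈ 149.6%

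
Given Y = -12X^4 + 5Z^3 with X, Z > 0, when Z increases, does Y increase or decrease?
Y increases

Taking the partial derivative:
∂Y/∂Z = 15Z^2

∂Y/∂Z = 15Z^2 > 0 (assuming positive values)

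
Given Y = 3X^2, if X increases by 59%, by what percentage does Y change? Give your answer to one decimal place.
152.8%

For Y = 3X^2:
If X → X(1 + 0.59)
Then Y → Y · (1 + 0.59)^2
     = Y · 2.5281

Percentage change = ((1 + 0.59)^2 − 1) × 100% ≈ 152.8%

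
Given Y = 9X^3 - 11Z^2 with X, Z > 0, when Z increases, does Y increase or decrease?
Y decreases

Taking the partial derivative:
∂Y/∂Z = -22Z

∂Y/∂Z = -22Z < 0 (assuming positive values)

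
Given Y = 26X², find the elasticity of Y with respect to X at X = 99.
Elasticity = 2

Elasticity = (dY/dX) · (X/Y)

dY/dX = 52·X
At X = 99: dY/dX = 5148, Y = 254826

Elasticity = 5148 · (99 / 254826) = 2

Interpretation: for a small percentage change in X, the percentage change in Y is approximately 2.00 times as large.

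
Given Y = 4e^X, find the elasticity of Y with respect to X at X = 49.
Elasticity = 49

Elasticity = (dY/dX) · (X/Y)

dY/dX = 4·e^X
At X = 49: dY/dX = 4·e^49, Y = 4·e^49

Elasticity = (4·e^49) · (49 / (4·e^49)) = 49

Interpretation: for a small percentage change in X, the percentage change in Y is approximately 49.00 times as large.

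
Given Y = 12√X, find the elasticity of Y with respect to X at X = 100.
Elasticity = 1/2

Elasticity = (dY/dX) · (X/Y)

dY/dX = 6/√X
At X = 100: dY/dX = 3/5, Y = 120

Elasticity = (3/5) · (100 / 120) = 1/2

Interpretation: for a small percentage change in X, the percentage change in Y is approximately 0.50 times as large.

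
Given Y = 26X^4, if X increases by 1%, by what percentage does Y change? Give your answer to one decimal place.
4.1%

For Y = 26X^4:
If X → X(1 + 0.01)
Then Y → Y · (1 + 0.01)^4
     ≈ Y · 1.0406

Percentage change = ((1 + 0.01)^4 − 1) × 100% ≈ 4.1%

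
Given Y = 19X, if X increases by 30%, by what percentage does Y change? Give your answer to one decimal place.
30.0%

For Y = 19X:
If X → X(1 + 0.3)
Then Y → Y · (1 + 0.3)^1
     = Y · 1.3000

Percentage change = ((1 + 0.3)^1 − 1) × 100% = 30.0%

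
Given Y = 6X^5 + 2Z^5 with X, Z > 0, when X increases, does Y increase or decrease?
Y increases

Taking the partial derivative:
∂Y/∂X = 30X^4

∂Y/∂X = 30X^4 > 0 (assuming positive values)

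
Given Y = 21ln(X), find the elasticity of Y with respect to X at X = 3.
Elasticity = 1/ln(3) ≈ 0.9102

Elasticity = (dY/dX) · (X/Y)

dY/dX = 21/X
At X = 3: dY/dX = 7, Y = 21·ln(3)

Elasticity = 7 · (3 / (21·ln(3))) = 1/ln(3) ≈ 0.9102

Interpretation: for a small percentage change in X, the percentage change in Y is approximately 0.91 times as large.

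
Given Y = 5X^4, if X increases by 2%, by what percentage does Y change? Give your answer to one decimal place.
8.2%

For Y = 5X^4:
If X → X(1 + 0.02)
Then Y → Y · (1 + 0.02)^4
     ≈ Y · 1.0824

Percentage change = ((1 + 0.02)^4 − 1) × 100% ≈ 8.2%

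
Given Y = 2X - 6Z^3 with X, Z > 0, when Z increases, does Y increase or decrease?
Y decreases

Taking the partial derivative:
∂Y/∂Z = -18Z^2

∂Y/∂Z = -18Z^2 < 0 (assuming positive values)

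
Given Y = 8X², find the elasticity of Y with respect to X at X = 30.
Elasticity = 2

Elasticity = (dY/dX) · (X/Y)

dY/dX = 16·X
At X = 30: dY/dX = 480, Y = 7200

Elasticity = 480 · (30 / 7200) = 2

Interpretation: for a small percentage change in X, the percentage change in Y is approximately 2.00 times as large.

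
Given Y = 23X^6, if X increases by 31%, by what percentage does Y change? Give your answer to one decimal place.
405.4%

For Y = 23X^6:
If X → X(1 + 0.31)
Then Y → Y · (1 + 0.31)^6
     ≈ Y · 5.0539

Percentage change = ((1 + 0.31)^6 − 1) × 100% ≈ 405.4%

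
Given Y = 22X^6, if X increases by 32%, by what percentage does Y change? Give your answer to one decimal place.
429.0%

For Y = 22X^6:
If X → X(1 + 0.32)
Then Y → Y · (1 + 0.32)^6
     ≈ Y · 5.2899

Percentage change = ((1 + 0.32)^6 − 1) × 100% ≈ 429.0%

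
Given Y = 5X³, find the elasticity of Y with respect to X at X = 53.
Elasticity = 3

Elasticity = (dY/dX) · (X/Y)

dY/dX = 15·X²
At X = 53: dY/dX = 42135, Y = 744385

Elasticity = 42135 · (53 / 744385) = 3

Interpretation: for a small percentage change in X, the percentage change in Y is approximately 3.00 times as large.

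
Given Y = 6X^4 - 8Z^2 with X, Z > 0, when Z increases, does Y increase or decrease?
Y decreases

Taking the partial derivative:
∂Y/∂Z = -16Z

∂Y/∂Z = -16Z < 0 (assuming positive values)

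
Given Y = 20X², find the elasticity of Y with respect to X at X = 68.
Elasticity = 2

Elasticity = (dY/dX) · (X/Y)

dY/dX = 40·X
At X = 68: dY/dX = 2720, Y = 92480

Elasticity = 2720 · (68 / 92480) = 2

Interpretation: for a small percentage change in X, the percentage change in Y is approximately 2.00 times as large.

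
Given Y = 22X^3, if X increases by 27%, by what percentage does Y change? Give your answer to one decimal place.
104.8%

For Y = 22X^3:
If X → X(1 + 0.27)
Then Y → Y · (1 + 0.27)^3
     ≈ Y · 2.0484

Percentage change = ((1 + 0.27)^3 − 1) × 100% ≈ 104.8%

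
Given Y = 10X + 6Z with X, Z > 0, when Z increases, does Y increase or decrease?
Y increases

Taking the partial derivative:
∂Y/∂Z = 6

∂Y/∂Z = 6 > 0 (assuming positive values)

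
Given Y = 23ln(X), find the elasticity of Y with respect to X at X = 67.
Elasticity = 1/ln(67) ≈ 0.2378

Elasticity = (dY/dX) · (X/Y)

dY/dX = 23/X
At X = 67: dY/dX = 23/67, Y = 23·ln(67)

Elasticity = (23/67) · (67 / (23·ln(67))) = 1/ln(67) ≈ 0.2378

Interpretation: for a small percentage change in X, the percentage change in Y is approximately 0.24 times as large.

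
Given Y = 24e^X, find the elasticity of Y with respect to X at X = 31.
Elasticity = 31

Elasticity = (dY/dX) · (X/Y)

dY/dX = 24·e^X
At X = 31: dY/dX = 24·e^31, Y = 24·e^31

Elasticity = (24·e^31) · (31 / (24·e^31)) = 31

Interpretation: for a small percentage change in X, the percentage change in Y is approximately 31.00 times as large.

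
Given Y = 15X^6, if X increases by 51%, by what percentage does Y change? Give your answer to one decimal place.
1085.4%

For Y = 15X^6:
If X → X(1 + 0.51)
Then Y → Y · (1 + 0.51)^6
     ≈ Y · 11.8539

Percentage change = ((1 + 0.51)^6 − 1) × 100% ≈ 1085.4%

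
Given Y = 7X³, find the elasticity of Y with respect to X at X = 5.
Elasticity = 3

Elasticity = (dY/dX) · (X/Y)

dY/dX = 21·X²
At X = 5: dY/dX = 525, Y = 875

Elasticity = 525 · (5 / 875) = 3

Interpretation: for a small percentage change in X, the percentage change in Y is approximately 3.00 times as large.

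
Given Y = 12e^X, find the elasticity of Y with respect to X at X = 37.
Elasticity = 37

Elasticity = (dY/dX) · (X/Y)

dY/dX = 12·e^X
At X = 37: dY/dX = 12·e^37, Y = 12·e^37

Elasticity = (12·e^37) · (37 / (12·e^37)) = 37

Interpretation: for a small percentage change in X, the percentage change in Y is approximately 37.00 times as large.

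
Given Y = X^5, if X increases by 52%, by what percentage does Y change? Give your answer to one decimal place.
711.4%

For Y = X^5:
If X → X(1 + 0.52)
Then Y → Y · (1 + 0.52)^5
     ≈ Y · 8.1137

Percentage change = ((1 + 0.52)^5 − 1) × 100% ≈ 711.4%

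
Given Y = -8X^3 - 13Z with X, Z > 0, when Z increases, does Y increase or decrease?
Y decreases

Taking the partial derivative:
∂Y/∂Z = -13

∂Y/∂Z = -13 < 0 (assuming positive values)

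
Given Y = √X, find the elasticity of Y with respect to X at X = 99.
Elasticity = 1/2

Elasticity = (dY/dX) · (X/Y)

dY/dX = 1/(2·√X)
At X = 99: dY/dX = √11/66, Y = 3·√11

Elasticity = (√11/66) · (99 / (3·√11)) = 1/2

Interpretation: for a small percentage change in X, the percentage change in Y is approximately 0.50 times as large.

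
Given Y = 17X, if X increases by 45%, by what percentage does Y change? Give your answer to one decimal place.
45.0%

For Y = 17X:
If X → X(1 + 0.45)
Then Y → Y · (1 + 0.45)^1
     = Y · 1.4500

Percentage change = ((1 + 0.45)^1 − 1) × 100% = 45.0%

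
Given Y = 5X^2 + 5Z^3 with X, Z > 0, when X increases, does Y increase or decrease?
Y increases

Taking the partial derivative:
∂Y/∂X = 10X

∂Y/∂X = 10X > 0 (assuming positive values)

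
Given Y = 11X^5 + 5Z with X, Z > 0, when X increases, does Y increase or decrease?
Y increases

Taking the partial derivative:
∂Y/∂X = 55X^4

∂Y/∂X = 55X^4 > 0 (assuming positive values)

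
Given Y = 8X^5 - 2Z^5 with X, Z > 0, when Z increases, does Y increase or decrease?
Y decreases

Taking the partial derivative:
∂Y/∂Z = -10Z^4

∂Y/∂Z = -10Z^4 < 0 (assuming positive values)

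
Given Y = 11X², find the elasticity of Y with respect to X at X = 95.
Elasticity = 2

Elasticity = (dY/dX) · (X/Y)

dY/dX = 22·X
At X = 95: dY/dX = 2090, Y = 99275

Elasticity = 2090 · (95 / 99275) = 2

Interpretation: for a small percentage change in X, the percentage change in Y is approximately 2.00 times as large.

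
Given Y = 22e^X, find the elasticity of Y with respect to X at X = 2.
Elasticity = 2

Elasticity = (dY/dX) · (X/Y)

dY/dX = 22·e^X
At X = 2: dY/dX = 22·e^2, Y = 22·e^2

Elasticity = (22·e^2) · (2 / (22·e^2)) = 2

Interpretation: for a small percentage change in X, the percentage change in Y is approximately 2.00 times as large.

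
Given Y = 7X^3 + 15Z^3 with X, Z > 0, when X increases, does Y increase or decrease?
Y increases

Taking the partial derivative:
∂Y/∂X = 21X^2

∂Y/∂X = 21X^2 > 0 (assuming positive values)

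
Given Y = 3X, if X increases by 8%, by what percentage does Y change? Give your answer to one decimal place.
8.0%

For Y = 3X:
If X → X(1 + 0.08)
Then Y → Y · (1 + 0.08)^1
     = Y · 1.0800

Percentage change = ((1 + 0.08)^1 − 1) × 100% = 8.0%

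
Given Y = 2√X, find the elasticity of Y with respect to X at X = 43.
Elasticity = 1/2

Elasticity = (dY/dX) · (X/Y)

dY/dX = 1/√X
At X = 43: dY/dX = √43/43, Y = 2·√43

Elasticity = (√43/43) · (43 / (2·√43)) = 1/2

Interpretation: for a small percentage change in X, the percentage change in Y is approximately 0.50 times as large.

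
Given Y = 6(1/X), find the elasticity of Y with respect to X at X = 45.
Elasticity = -1

Elasticity = (dY/dX) · (X/Y)

dY/dX = -6/X²
At X = 45: dY/dX = -2/675, Y = 2/15

Elasticity = (-2/675) · (45 / (2/15)) = -1

Interpretation: for a small percentage change in X, the percentage change in Y is approximately -1.00 times as large.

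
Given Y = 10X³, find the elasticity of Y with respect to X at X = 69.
Elasticity = 3

Elasticity = (dY/dX) · (X/Y)

dY/dX = 30·X²
At X = 69: dY/dX = 142830, Y = 3285090

Elasticity = 142830 · (69 / 3285090) = 3

Interpretation: for a small percentage change in X, the percentage change in Y is approximately 3.00 times as large.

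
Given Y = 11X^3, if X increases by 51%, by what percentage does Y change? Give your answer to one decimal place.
244.3%

For Y = 11X^3:
If X → X(1 + 0.51)
Then Y → Y · (1 + 0.51)^3
     ≈ Y · 3.4430

Percentage change = ((1 + 0.51)^3 − 1) × 100% ≈ 244.3%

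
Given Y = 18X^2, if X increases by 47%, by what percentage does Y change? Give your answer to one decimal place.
116.1%

For Y = 18X^2:
If X → X(1 + 0.47)
Then Y → Y · (1 + 0.47)^2
     = Y · 2.1609

Percentage change = ((1 + 0.47)^2 − 1) × 100% ≈ 116.1%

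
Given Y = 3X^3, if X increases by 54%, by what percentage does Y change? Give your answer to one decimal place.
265.2%

For Y = 3X^3:
If X → X(1 + 0.54)
Then Y → Y · (1 + 0.54)^3
     ≈ Y · 3.6523

Percentage change = ((1 + 0.54)^3 − 1) × 100% ≈ 265.2%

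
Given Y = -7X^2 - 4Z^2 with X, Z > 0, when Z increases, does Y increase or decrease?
Y decreases

Taking the partial derivative:
∂Y/∂Z = -8Z

∂Y/∂Z = -8Z < 0 (assuming positive values)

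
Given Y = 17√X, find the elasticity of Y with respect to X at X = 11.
Elasticity = 1/2

Elasticity = (dY/dX) · (X/Y)

dY/dX = 17/(2·√X)
At X = 11: dY/dX = 17·√11/22, Y = 17·√11

Elasticity = (17·√11/22) · (11 / (17·√11)) = 1/2

Interpretation: for a small percentage change in X, the percentage change in Y is approximately 0.50 times as large.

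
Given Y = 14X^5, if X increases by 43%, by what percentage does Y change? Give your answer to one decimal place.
498.0%

For Y = 14X^5:
If X → X(1 + 0.43)
Then Y → Y · (1 + 0.43)^5
     ≈ Y · 5.9797

Percentage change = ((1 + 0.43)^5 − 1) × 100% ≈ 498.0%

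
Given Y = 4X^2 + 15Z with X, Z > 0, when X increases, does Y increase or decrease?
Y increases

Taking the partial derivative:
∂Y/∂X = 8X

∂Y/∂X = 8X > 0 (assuming positive values)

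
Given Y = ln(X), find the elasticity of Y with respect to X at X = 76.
Elasticity = 1/ln(76) ≈ 0.2309

Elasticity = (dY/dX) · (X/Y)

dY/dX = 1/X
At X = 76: dY/dX = 1/76, Y = ln(76)

Elasticity = (1/76) · (76 / (ln(76))) = 1/ln(76) ≈ 0.2309

Interpretation: for a small percentage change in X, the percentage change in Y is approximately 0.23 times as large.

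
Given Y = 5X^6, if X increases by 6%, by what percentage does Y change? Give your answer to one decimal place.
41.9%

For Y = 5X^6:
If X → X(1 + 0.06)
Then Y → Y · (1 + 0.06)^6
     ≈ Y · 1.4185

Percentage change = ((1 + 0.06)^6 − 1) × 100% ≈ 41.9%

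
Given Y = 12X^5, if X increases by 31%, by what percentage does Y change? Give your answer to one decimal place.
285.8%

For Y = 12X^5:
If X → X(1 + 0.31)
Then Y → Y · (1 + 0.31)^5
     ≈ Y · 3.8579

Percentage change = ((1 + 0.31)^5 − 1) × 100% ≈ 285.8%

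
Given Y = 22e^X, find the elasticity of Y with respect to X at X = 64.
Elasticity = 64

Elasticity = (dY/dX) · (X/Y)

dY/dX = 22·e^X
At X = 64: dY/dX = 22·e^64, Y = 22·e^64

Elasticity = (22·e^64) · (64 / (22·e^64)) = 64

Interpretation: for a small percentage change in X, the percentage change in Y is approximately 64.00 times as large.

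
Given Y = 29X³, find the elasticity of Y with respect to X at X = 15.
Elasticity = 3

Elasticity = (dY/dX) · (X/Y)

dY/dX = 87·X²
At X = 15: dY/dX = 19575, Y = 97875

Elasticity = 19575 · (15 / 97875) = 3

Interpretation: for a small percentage change in X, the percentage change in Y is approximately 3.00 times as large.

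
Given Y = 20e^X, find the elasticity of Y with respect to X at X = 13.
Elasticity = 13

Elasticity = (dY/dX) · (X/Y)

dY/dX = 20·e^X
At X = 13: dY/dX = 20·e^13, Y = 20·e^13

Elasticity = (20·e^13) · (13 / (20·e^13)) = 13

Interpretation: for a small percentage change in X, the percentage change in Y is approximately 13.00 times as large.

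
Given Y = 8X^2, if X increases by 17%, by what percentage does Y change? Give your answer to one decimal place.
36.9%

For Y = 8X^2:
If X → X(1 + 0.17)
Then Y → Y · (1 + 0.17)^2
     = Y · 1.3689

Percentage change = ((1 + 0.17)^2 − 1) × 100% ≈ 36.9%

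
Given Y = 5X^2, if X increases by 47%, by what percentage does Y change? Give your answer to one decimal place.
116.1%

For Y = 5X^2:
If X → X(1 + 0.47)
Then Y → Y · (1 + 0.47)^2
     = Y · 2.1609

Percentage change = ((1 + 0.47)^2 − 1) × 100% ≈ 116.1%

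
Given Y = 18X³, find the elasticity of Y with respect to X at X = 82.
Elasticity = 3

Elasticity = (dY/dX) · (X/Y)

dY/dX = 54·X²
At X = 82: dY/dX = 363096, Y = 9924624

Elasticity = 363096 · (82 / 9924624) = 3

Interpretation: for a small percentage change in X, the percentage change in Y is approximately 3.00 times as large.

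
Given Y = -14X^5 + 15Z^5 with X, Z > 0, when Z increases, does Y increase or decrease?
Y increases

Taking the partial derivative:
∂Y/∂Z = 75Z^4

∂Y/∂Z = 75Z^4 > 0 (assuming positive values)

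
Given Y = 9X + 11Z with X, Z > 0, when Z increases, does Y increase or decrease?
Y increases

Taking the partial derivative:
∂Y/∂Z = 11

∂Y/∂Z = 11 > 0 (assuming positive values)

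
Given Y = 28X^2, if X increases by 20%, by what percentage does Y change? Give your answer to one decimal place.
44.0%

For Y = 28X^2:
If X → X(1 + 0.2)
Then Y → Y · (1 + 0.2)^2
     = Y · 1.4400

Percentage change = ((1 + 0.2)^2 − 1) × 100% = 44.0%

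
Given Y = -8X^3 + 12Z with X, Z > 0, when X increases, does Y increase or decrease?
Y decreases

Taking the partial derivative:
∂Y/∂X = -24X^2

∂Y/∂X = -24X^2 < 0 (assuming positive values)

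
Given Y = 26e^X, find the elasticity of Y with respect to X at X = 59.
Elasticity = 59

Elasticity = (dY/dX) · (X/Y)

dY/dX = 26·e^X
At X = 59: dY/dX = 26·e^59, Y = 26·e^59

Elasticity = (26·e^59) · (59 / (26·e^59)) = 59

Interpretation: for a small percentage change in X, the percentage change in Y is approximately 59.00 times as large.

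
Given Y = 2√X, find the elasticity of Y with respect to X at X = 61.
Elasticity = 1/2

Elasticity = (dY/dX) · (X/Y)

dY/dX = 1/√X
At X = 61: dY/dX = √61/61, Y = 2·√61

Elasticity = (√61/61) · (61 / (2·√61)) = 1/2

Interpretation: for a small percentage change in X, the percentage change in Y is approximately 0.50 times as large.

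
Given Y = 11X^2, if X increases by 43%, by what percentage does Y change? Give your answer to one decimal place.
104.5%

For Y = 11X^2:
If X → X(1 + 0.43)
Then Y → Y · (1 + 0.43)^2
     = Y · 2.0449

Percentage change = ((1 + 0.43)^2 − 1) × 100% ≈ 104.5%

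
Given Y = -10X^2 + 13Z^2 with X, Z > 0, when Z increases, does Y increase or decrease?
Y increases

Taking the partial derivative:
∂Y/∂Z = 26Z

∂Y/∂Z = 26Z > 0 (assuming positive values)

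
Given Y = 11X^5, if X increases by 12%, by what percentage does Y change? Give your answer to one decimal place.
76.2%

For Y = 11X^5:
If X → X(1 + 0.12)
Then Y → Y · (1 + 0.12)^5
     ≈ Y · 1.7623

Percentage change = ((1 + 0.12)^5 − 1) × 100% ≈ 76.2%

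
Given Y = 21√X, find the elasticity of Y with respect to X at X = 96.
Elasticity = 1/2

Elasticity = (dY/dX) · (X/Y)

dY/dX = 21/(2·√X)
At X = 96: dY/dX = 7·√6/16, Y = 84·√6

Elasticity = (7·√6/16) · (96 / (84·√6)) = 1/2

Interpretation: for a small percentage change in X, the percentage change in Y is approximately 0.50 times as large.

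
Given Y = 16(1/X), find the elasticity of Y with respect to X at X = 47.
Elasticity = -1

Elasticity = (dY/dX) · (X/Y)

dY/dX = -16/X²
At X = 47: dY/dX = -16/2209, Y = 16/47

Elasticity = (-16/2209) · (47 / (16/47)) = -1

Interpretation: for a small percentage change in X, the percentage change in Y is approximately -1.00 times as large.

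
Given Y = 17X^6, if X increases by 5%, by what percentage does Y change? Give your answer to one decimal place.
34.0%

For Y = 17X^6:
If X → X(1 + 0.05)
Then Y → Y · (1 + 0.05)^6
     ≈ Y · 1.3401

Percentage change = ((1 + 0.05)^6 − 1) × 100% ≈ 34.0%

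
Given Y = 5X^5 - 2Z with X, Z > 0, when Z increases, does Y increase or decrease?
Y decreases

Taking the partial derivative:
∂Y/∂Z = -2

∂Y/∂Z = -2 < 0 (assuming positive values)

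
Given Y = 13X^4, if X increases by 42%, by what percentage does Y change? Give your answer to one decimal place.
306.6%

For Y = 13X^4:
If X → X(1 + 0.42)
Then Y → Y · (1 + 0.42)^4
     ≈ Y · 4.0659

Percentage change = ((1 + 0.42)^4 − 1) × 100% ≈ 306.6%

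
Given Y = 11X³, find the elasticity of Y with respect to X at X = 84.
Elasticity = 3

Elasticity = (dY/dX) · (X/Y)

dY/dX = 33·X²
At X = 84: dY/dX = 232848, Y = 6519744

Elasticity = 232848 · (84 / 6519744) = 3

Interpretation: for a small percentage change in X, the percentage change in Y is approximately 3.00 times as large.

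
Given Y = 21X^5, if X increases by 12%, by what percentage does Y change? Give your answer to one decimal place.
76.2%

For Y = 21X^5:
If X → X(1 + 0.12)
Then Y → Y · (1 + 0.12)^5
     ≈ Y · 1.7623

Percentage change = ((1 + 0.12)^5 − 1) × 100% ≈ 76.2%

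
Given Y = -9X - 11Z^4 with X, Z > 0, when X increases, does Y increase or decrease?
Y decreases

Taking the partial derivative:
∂Y/∂X = -9

∂Y/∂X = -9 < 0 (assuming positive values)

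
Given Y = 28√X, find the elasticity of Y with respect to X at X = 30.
Elasticity = 1/2

Elasticity = (dY/dX) · (X/Y)

dY/dX = 14/√X
At X = 30: dY/dX = 7·√30/15, Y = 28·√30

Elasticity = (7·√30/15) · (30 / (28·√30)) = 1/2

Interpretation: for a small percentage change in X, the percentage change in Y is approximately 0.50 times as large.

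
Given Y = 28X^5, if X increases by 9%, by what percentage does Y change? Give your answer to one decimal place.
53.9%

For Y = 28X^5:
If X → X(1 + 0.09)
Then Y → Y · (1 + 0.09)^5
     ≈ Y · 1.5386

Percentage change = ((1 + 0.09)^5 − 1) × 100% ≈ 53.9%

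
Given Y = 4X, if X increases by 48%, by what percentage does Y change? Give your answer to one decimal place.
48.0%

For Y = 4X:
If X → X(1 + 0.48)
Then Y → Y · (1 + 0.48)^1
     = Y · 1.4800

Percentage change = ((1 + 0.48)^1 − 1) × 100% = 48.0%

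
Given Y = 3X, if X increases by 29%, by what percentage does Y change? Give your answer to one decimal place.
29.0%

For Y = 3X:
If X → X(1 + 0.29)
Then Y → Y · (1 + 0.29)^1
     = Y · 1.2900

Percentage change = ((1 + 0.29)^1 − 1) × 100% = 29.0%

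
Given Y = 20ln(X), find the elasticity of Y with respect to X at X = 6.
Elasticity = 1/ln(6) ≈ 0.5581

Elasticity = (dY/dX) · (X/Y)

dY/dX = 20/X
At X = 6: dY/dX = 10/3, Y = 20·ln(6)

Elasticity = (10/3) · (6 / (20·ln(6))) = 1/ln(6) ≈ 0.5581

Interpretation: for a small percentage change in X, the percentage change in Y is approximately 0.56 times as large.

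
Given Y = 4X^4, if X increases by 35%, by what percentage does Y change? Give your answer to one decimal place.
232.2%

For Y = 4X^4:
If X → X(1 + 0.35)
Then Y → Y · (1 + 0.35)^4
     ≈ Y · 3.3215

Percentage change = ((1 + 0.35)^4 − 1) × 100% ≈ 232.2%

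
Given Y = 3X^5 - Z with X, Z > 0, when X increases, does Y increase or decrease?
Y increases

Taking the partial derivative:
∂Y/∂X = 15X^4

∂Y/∂X = 15X^4 > 0 (assuming positive values)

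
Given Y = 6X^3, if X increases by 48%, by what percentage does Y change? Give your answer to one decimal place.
224.2%

For Y = 6X^3:
If X → X(1 + 0.48)
Then Y → Y · (1 + 0.48)^3
     ≈ Y · 3.2418

Percentage change = ((1 + 0.48)^3 − 1) × 100% ≈ 224.2%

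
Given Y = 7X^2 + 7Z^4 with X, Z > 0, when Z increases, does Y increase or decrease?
Y increases

Taking the partial derivative:
∂Y/∂Z = 28Z^3

∂Y/∂Z = 28Z^3 > 0 (assuming positive values)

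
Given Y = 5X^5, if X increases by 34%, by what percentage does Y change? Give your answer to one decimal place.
332.0%

For Y = 5X^5:
If X → X(1 + 0.34)
Then Y → Y · (1 + 0.34)^5
     ≈ Y · 4.3204

Percentage change = ((1 + 0.34)^5 − 1) × 100% ≈ 332.0%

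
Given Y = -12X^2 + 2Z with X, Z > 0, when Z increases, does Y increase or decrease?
Y increases

Taking the partial derivative:
∂Y/∂Z = 2

∂Y/∂Z = 2 > 0 (assuming positive values)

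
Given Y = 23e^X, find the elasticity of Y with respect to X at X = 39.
Elasticity = 39

Elasticity = (dY/dX) · (X/Y)

dY/dX = 23·e^X
At X = 39: dY/dX = 23·e^39, Y = 23·e^39

Elasticity = (23·e^39) · (39 / (23·e^39)) = 39

Interpretation: for a small percentage change in X, the percentage change in Y is approximately 39.00 times as large.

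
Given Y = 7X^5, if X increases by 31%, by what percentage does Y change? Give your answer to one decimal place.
285.8%

For Y = 7X^5:
If X → X(1 + 0.31)
Then Y → Y · (1 + 0.31)^5
     ≈ Y · 3.8579

Percentage change = ((1 + 0.31)^5 − 1) × 100% ≈ 285.8%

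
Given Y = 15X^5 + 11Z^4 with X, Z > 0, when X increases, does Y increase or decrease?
Y increases

Taking the partial derivative:
∂Y/∂X = 75X^4

∂Y/∂X = 75X^4 > 0 (assuming positive values)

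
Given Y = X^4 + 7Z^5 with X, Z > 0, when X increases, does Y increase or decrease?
Y increases

Taking the partial derivative:
∂Y/∂X = 4X^3

∂Y/∂X = 4X^3 > 0 (assuming positive values)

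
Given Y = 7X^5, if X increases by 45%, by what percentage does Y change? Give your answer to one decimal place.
541.0%

For Y = 7X^5:
If X → X(1 + 0.45)
Then Y → Y · (1 + 0.45)^5
     ≈ Y · 6.4097

Percentage change = ((1 + 0.45)^5 − 1) × 100% ≈ 541.0%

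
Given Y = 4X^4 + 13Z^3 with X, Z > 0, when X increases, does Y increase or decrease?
Y increases

Taking the partial derivative:
∂Y/∂X = 16X^3

∂Y/∂X = 16X^3 > 0 (assuming positive values)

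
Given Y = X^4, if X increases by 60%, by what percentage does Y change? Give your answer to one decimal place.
555.4%

For Y = X^4:
If X → X(1 + 0.6)
Then Y → Y · (1 + 0.6)^4
     = Y · 6.5536

Percentage change = ((1 + 0.6)^4 − 1) × 100% ≈ 555.4%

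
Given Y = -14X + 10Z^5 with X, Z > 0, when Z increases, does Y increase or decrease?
Y increases

Taking the partial derivative:
∂Y/∂Z = 50Z^4

∂Y/∂Z = 50Z^4 > 0 (assuming positive values)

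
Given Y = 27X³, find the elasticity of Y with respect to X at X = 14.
Elasticity = 3

Elasticity = (dY/dX) · (X/Y)

dY/dX = 81·X²
At X = 14: dY/dX = 15876, Y = 74088

Elasticity = 15876 · (14 / 74088) = 3

Interpretation: for a small percentage change in X, the percentage change in Y is approximately 3.00 times as large.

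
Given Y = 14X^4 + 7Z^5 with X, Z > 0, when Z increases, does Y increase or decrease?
Y increases

Taking the partial derivative:
∂Y/∂Z = 35Z^4

∂Y/∂Z = 35Z^4 > 0 (assuming positive values)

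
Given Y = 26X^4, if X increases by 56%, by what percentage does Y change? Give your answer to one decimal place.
492.2%

For Y = 26X^4:
If X → X(1 + 0.56)
Then Y → Y · (1 + 0.56)^4
     ≈ Y · 5.9224

Percentage change = ((1 + 0.56)^4 − 1) × 100% ≈ 492.2%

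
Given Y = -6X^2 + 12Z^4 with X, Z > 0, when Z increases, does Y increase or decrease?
Y increases

Taking the partial derivative:
∂Y/∂Z = 48Z^3

∂Y/∂Z = 48Z^3 > 0 (assuming positive values)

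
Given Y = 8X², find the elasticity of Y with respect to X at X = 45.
Elasticity = 2

Elasticity = (dY/dX) · (X/Y)

dY/dX = 16·X
At X = 45: dY/dX = 720, Y = 16200

Elasticity = 720 · (45 / 16200) = 2

Interpretation: for a small percentage change in X, the percentage change in Y is approximately 2.00 times as large.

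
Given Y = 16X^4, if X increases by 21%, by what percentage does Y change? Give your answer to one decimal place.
114.4%

For Y = 16X^4:
If X → X(1 + 0.21)
Then Y → Y · (1 + 0.21)^4
     ≈ Y · 2.1436

Percentage change = ((1 + 0.21)^4 − 1) × 100% ≈ 114.4%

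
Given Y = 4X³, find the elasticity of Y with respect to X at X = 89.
Elasticity = 3

Elasticity = (dY/dX) · (X/Y)

dY/dX = 12·X²
At X = 89: dY/dX = 95052, Y = 2819876

Elasticity = 95052 · (89 / 2819876) = 3

Interpretation: for a small percentage change in X, the percentage change in Y is approximately 3.00 times as large.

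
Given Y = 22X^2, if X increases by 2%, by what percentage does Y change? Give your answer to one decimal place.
4.0%

For Y = 22X^2:
If X → X(1 + 0.02)
Then Y → Y · (1 + 0.02)^2
     = Y · 1.0404

Percentage change = ((1 + 0.02)^2 − 1) × 100% ≈ 4.0%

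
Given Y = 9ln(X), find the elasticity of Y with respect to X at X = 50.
Elasticity = 1/ln(50) ≈ 0.2556

Elasticity = (dY/dX) · (X/Y)

dY/dX = 9/X
At X = 50: dY/dX = 9/50, Y = 9·ln(50)

Elasticity = (9/50) · (50 / (9·ln(50))) = 1/ln(50) ≈ 0.2556

Interpretation: for a small percentage change in X, the percentage change in Y is approximately 0.26 times as large.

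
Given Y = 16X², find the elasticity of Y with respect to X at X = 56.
Elasticity = 2

Elasticity = (dY/dX) · (X/Y)

dY/dX = 32·X
At X = 56: dY/dX = 1792, Y = 50176

Elasticity = 1792 · (56 / 50176) = 2

Interpretation: for a small percentage change in X, the percentage change in Y is approximately 2.00 times as large.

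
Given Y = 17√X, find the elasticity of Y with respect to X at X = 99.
Elasticity = 1/2

Elasticity = (dY/dX) · (X/Y)

dY/dX = 17/(2·√X)
At X = 99: dY/dX = 17·√11/66, Y = 51·√11

Elasticity = (17·√11/66) · (99 / (51·√11)) = 1/2

Interpretation: for a small percentage change in X, the percentage change in Y is approximately 0.50 times as large.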